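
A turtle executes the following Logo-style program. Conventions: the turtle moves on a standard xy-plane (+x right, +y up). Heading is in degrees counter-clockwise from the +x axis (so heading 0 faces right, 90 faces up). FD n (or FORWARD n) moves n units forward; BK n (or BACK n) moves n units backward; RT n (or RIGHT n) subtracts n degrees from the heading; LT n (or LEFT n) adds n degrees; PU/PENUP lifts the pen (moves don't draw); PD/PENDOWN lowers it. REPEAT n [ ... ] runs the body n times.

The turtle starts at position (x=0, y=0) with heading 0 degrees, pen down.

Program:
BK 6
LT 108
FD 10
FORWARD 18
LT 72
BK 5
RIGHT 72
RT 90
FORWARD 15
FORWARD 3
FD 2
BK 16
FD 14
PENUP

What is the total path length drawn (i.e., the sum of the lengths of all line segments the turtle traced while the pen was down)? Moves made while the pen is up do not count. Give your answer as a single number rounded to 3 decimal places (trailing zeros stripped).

Answer: 89

Derivation:
Executing turtle program step by step:
Start: pos=(0,0), heading=0, pen down
BK 6: (0,0) -> (-6,0) [heading=0, draw]
LT 108: heading 0 -> 108
FD 10: (-6,0) -> (-9.09,9.511) [heading=108, draw]
FD 18: (-9.09,9.511) -> (-14.652,26.63) [heading=108, draw]
LT 72: heading 108 -> 180
BK 5: (-14.652,26.63) -> (-9.652,26.63) [heading=180, draw]
RT 72: heading 180 -> 108
RT 90: heading 108 -> 18
FD 15: (-9.652,26.63) -> (4.613,31.265) [heading=18, draw]
FD 3: (4.613,31.265) -> (7.467,32.192) [heading=18, draw]
FD 2: (7.467,32.192) -> (9.369,32.81) [heading=18, draw]
BK 16: (9.369,32.81) -> (-5.848,27.866) [heading=18, draw]
FD 14: (-5.848,27.866) -> (7.467,32.192) [heading=18, draw]
PU: pen up
Final: pos=(7.467,32.192), heading=18, 9 segment(s) drawn

Segment lengths:
  seg 1: (0,0) -> (-6,0), length = 6
  seg 2: (-6,0) -> (-9.09,9.511), length = 10
  seg 3: (-9.09,9.511) -> (-14.652,26.63), length = 18
  seg 4: (-14.652,26.63) -> (-9.652,26.63), length = 5
  seg 5: (-9.652,26.63) -> (4.613,31.265), length = 15
  seg 6: (4.613,31.265) -> (7.467,32.192), length = 3
  seg 7: (7.467,32.192) -> (9.369,32.81), length = 2
  seg 8: (9.369,32.81) -> (-5.848,27.866), length = 16
  seg 9: (-5.848,27.866) -> (7.467,32.192), length = 14
Total = 89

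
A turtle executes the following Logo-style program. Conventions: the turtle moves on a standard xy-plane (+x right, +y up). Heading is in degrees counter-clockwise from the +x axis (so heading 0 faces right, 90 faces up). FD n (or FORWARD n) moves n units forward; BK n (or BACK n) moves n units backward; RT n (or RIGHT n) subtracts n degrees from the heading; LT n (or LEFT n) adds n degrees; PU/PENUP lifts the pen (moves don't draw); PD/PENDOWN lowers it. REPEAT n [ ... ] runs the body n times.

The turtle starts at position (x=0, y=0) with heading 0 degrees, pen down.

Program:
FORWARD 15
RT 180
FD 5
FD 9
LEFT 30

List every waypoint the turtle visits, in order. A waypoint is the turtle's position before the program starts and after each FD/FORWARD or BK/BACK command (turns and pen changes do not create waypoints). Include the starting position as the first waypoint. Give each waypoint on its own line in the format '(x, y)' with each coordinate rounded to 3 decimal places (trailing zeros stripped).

Executing turtle program step by step:
Start: pos=(0,0), heading=0, pen down
FD 15: (0,0) -> (15,0) [heading=0, draw]
RT 180: heading 0 -> 180
FD 5: (15,0) -> (10,0) [heading=180, draw]
FD 9: (10,0) -> (1,0) [heading=180, draw]
LT 30: heading 180 -> 210
Final: pos=(1,0), heading=210, 3 segment(s) drawn
Waypoints (4 total):
(0, 0)
(15, 0)
(10, 0)
(1, 0)

Answer: (0, 0)
(15, 0)
(10, 0)
(1, 0)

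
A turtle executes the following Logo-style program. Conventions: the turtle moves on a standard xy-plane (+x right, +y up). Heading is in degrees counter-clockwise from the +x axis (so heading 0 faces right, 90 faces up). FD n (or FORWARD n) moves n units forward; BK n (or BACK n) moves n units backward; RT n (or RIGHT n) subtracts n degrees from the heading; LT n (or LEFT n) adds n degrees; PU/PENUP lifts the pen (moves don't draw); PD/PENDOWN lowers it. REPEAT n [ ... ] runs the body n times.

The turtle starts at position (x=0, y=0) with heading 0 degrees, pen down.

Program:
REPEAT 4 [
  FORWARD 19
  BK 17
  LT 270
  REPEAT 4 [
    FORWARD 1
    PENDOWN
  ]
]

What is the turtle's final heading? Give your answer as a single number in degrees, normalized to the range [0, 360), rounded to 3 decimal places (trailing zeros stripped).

Executing turtle program step by step:
Start: pos=(0,0), heading=0, pen down
REPEAT 4 [
  -- iteration 1/4 --
  FD 19: (0,0) -> (19,0) [heading=0, draw]
  BK 17: (19,0) -> (2,0) [heading=0, draw]
  LT 270: heading 0 -> 270
  REPEAT 4 [
    -- iteration 1/4 --
    FD 1: (2,0) -> (2,-1) [heading=270, draw]
    PD: pen down
    -- iteration 2/4 --
    FD 1: (2,-1) -> (2,-2) [heading=270, draw]
    PD: pen down
    -- iteration 3/4 --
    FD 1: (2,-2) -> (2,-3) [heading=270, draw]
    PD: pen down
    -- iteration 4/4 --
    FD 1: (2,-3) -> (2,-4) [heading=270, draw]
    PD: pen down
  ]
  -- iteration 2/4 --
  FD 19: (2,-4) -> (2,-23) [heading=270, draw]
  BK 17: (2,-23) -> (2,-6) [heading=270, draw]
  LT 270: heading 270 -> 180
  REPEAT 4 [
    -- iteration 1/4 --
    FD 1: (2,-6) -> (1,-6) [heading=180, draw]
    PD: pen down
    -- iteration 2/4 --
    FD 1: (1,-6) -> (0,-6) [heading=180, draw]
    PD: pen down
    -- iteration 3/4 --
    FD 1: (0,-6) -> (-1,-6) [heading=180, draw]
    PD: pen down
    -- iteration 4/4 --
    FD 1: (-1,-6) -> (-2,-6) [heading=180, draw]
    PD: pen down
  ]
  -- iteration 3/4 --
  FD 19: (-2,-6) -> (-21,-6) [heading=180, draw]
  BK 17: (-21,-6) -> (-4,-6) [heading=180, draw]
  LT 270: heading 180 -> 90
  REPEAT 4 [
    -- iteration 1/4 --
    FD 1: (-4,-6) -> (-4,-5) [heading=90, draw]
    PD: pen down
    -- iteration 2/4 --
    FD 1: (-4,-5) -> (-4,-4) [heading=90, draw]
    PD: pen down
    -- iteration 3/4 --
    FD 1: (-4,-4) -> (-4,-3) [heading=90, draw]
    PD: pen down
    -- iteration 4/4 --
    FD 1: (-4,-3) -> (-4,-2) [heading=90, draw]
    PD: pen down
  ]
  -- iteration 4/4 --
  FD 19: (-4,-2) -> (-4,17) [heading=90, draw]
  BK 17: (-4,17) -> (-4,0) [heading=90, draw]
  LT 270: heading 90 -> 0
  REPEAT 4 [
    -- iteration 1/4 --
    FD 1: (-4,0) -> (-3,0) [heading=0, draw]
    PD: pen down
    -- iteration 2/4 --
    FD 1: (-3,0) -> (-2,0) [heading=0, draw]
    PD: pen down
    -- iteration 3/4 --
    FD 1: (-2,0) -> (-1,0) [heading=0, draw]
    PD: pen down
    -- iteration 4/4 --
    FD 1: (-1,0) -> (0,0) [heading=0, draw]
    PD: pen down
  ]
]
Final: pos=(0,0), heading=0, 24 segment(s) drawn

Answer: 0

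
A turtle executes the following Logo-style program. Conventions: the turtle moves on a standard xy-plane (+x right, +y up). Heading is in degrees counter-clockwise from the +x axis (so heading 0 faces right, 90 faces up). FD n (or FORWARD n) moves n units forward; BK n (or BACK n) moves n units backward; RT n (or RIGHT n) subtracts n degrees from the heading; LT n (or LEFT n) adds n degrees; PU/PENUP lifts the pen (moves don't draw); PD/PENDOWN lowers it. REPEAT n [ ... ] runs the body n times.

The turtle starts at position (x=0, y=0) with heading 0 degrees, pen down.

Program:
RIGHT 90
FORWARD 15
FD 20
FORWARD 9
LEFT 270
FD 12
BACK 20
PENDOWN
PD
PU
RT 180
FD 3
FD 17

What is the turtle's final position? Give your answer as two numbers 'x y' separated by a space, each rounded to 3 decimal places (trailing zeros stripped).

Answer: 28 -44

Derivation:
Executing turtle program step by step:
Start: pos=(0,0), heading=0, pen down
RT 90: heading 0 -> 270
FD 15: (0,0) -> (0,-15) [heading=270, draw]
FD 20: (0,-15) -> (0,-35) [heading=270, draw]
FD 9: (0,-35) -> (0,-44) [heading=270, draw]
LT 270: heading 270 -> 180
FD 12: (0,-44) -> (-12,-44) [heading=180, draw]
BK 20: (-12,-44) -> (8,-44) [heading=180, draw]
PD: pen down
PD: pen down
PU: pen up
RT 180: heading 180 -> 0
FD 3: (8,-44) -> (11,-44) [heading=0, move]
FD 17: (11,-44) -> (28,-44) [heading=0, move]
Final: pos=(28,-44), heading=0, 5 segment(s) drawn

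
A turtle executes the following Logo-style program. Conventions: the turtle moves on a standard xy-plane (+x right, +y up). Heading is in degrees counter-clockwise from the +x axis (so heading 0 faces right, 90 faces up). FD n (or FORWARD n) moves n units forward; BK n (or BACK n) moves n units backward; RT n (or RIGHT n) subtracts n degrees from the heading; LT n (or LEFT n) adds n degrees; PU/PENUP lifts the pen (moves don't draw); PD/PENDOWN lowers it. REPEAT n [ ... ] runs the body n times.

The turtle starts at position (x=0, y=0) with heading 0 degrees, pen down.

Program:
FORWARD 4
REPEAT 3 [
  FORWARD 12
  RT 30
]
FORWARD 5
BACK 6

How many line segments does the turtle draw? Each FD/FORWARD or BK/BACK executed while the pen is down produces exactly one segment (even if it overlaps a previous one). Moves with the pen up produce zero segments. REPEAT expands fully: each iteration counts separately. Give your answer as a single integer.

Executing turtle program step by step:
Start: pos=(0,0), heading=0, pen down
FD 4: (0,0) -> (4,0) [heading=0, draw]
REPEAT 3 [
  -- iteration 1/3 --
  FD 12: (4,0) -> (16,0) [heading=0, draw]
  RT 30: heading 0 -> 330
  -- iteration 2/3 --
  FD 12: (16,0) -> (26.392,-6) [heading=330, draw]
  RT 30: heading 330 -> 300
  -- iteration 3/3 --
  FD 12: (26.392,-6) -> (32.392,-16.392) [heading=300, draw]
  RT 30: heading 300 -> 270
]
FD 5: (32.392,-16.392) -> (32.392,-21.392) [heading=270, draw]
BK 6: (32.392,-21.392) -> (32.392,-15.392) [heading=270, draw]
Final: pos=(32.392,-15.392), heading=270, 6 segment(s) drawn
Segments drawn: 6

Answer: 6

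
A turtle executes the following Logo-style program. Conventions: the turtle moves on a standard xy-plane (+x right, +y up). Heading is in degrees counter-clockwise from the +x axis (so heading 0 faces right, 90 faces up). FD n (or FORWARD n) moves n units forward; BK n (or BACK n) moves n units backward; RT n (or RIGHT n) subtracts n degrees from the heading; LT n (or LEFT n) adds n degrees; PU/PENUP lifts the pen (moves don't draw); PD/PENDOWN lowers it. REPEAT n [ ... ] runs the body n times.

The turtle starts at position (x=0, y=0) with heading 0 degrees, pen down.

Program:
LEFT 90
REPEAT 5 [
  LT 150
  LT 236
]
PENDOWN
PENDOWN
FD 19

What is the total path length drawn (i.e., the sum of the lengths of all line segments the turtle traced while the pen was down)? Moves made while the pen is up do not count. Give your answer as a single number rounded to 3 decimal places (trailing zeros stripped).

Executing turtle program step by step:
Start: pos=(0,0), heading=0, pen down
LT 90: heading 0 -> 90
REPEAT 5 [
  -- iteration 1/5 --
  LT 150: heading 90 -> 240
  LT 236: heading 240 -> 116
  -- iteration 2/5 --
  LT 150: heading 116 -> 266
  LT 236: heading 266 -> 142
  -- iteration 3/5 --
  LT 150: heading 142 -> 292
  LT 236: heading 292 -> 168
  -- iteration 4/5 --
  LT 150: heading 168 -> 318
  LT 236: heading 318 -> 194
  -- iteration 5/5 --
  LT 150: heading 194 -> 344
  LT 236: heading 344 -> 220
]
PD: pen down
PD: pen down
FD 19: (0,0) -> (-14.555,-12.213) [heading=220, draw]
Final: pos=(-14.555,-12.213), heading=220, 1 segment(s) drawn

Segment lengths:
  seg 1: (0,0) -> (-14.555,-12.213), length = 19
Total = 19

Answer: 19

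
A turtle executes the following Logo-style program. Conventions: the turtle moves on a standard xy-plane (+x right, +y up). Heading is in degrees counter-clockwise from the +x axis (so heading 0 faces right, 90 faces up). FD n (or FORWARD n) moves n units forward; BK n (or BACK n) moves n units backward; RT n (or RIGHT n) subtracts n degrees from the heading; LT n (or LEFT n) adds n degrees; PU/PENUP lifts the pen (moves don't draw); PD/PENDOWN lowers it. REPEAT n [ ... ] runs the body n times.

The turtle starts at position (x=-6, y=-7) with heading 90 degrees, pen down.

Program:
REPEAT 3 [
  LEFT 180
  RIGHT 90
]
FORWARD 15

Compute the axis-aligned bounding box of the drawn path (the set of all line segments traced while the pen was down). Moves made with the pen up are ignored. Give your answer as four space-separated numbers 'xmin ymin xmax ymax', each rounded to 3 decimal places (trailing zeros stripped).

Executing turtle program step by step:
Start: pos=(-6,-7), heading=90, pen down
REPEAT 3 [
  -- iteration 1/3 --
  LT 180: heading 90 -> 270
  RT 90: heading 270 -> 180
  -- iteration 2/3 --
  LT 180: heading 180 -> 0
  RT 90: heading 0 -> 270
  -- iteration 3/3 --
  LT 180: heading 270 -> 90
  RT 90: heading 90 -> 0
]
FD 15: (-6,-7) -> (9,-7) [heading=0, draw]
Final: pos=(9,-7), heading=0, 1 segment(s) drawn

Segment endpoints: x in {-6, 9}, y in {-7, -7}
xmin=-6, ymin=-7, xmax=9, ymax=-7

Answer: -6 -7 9 -7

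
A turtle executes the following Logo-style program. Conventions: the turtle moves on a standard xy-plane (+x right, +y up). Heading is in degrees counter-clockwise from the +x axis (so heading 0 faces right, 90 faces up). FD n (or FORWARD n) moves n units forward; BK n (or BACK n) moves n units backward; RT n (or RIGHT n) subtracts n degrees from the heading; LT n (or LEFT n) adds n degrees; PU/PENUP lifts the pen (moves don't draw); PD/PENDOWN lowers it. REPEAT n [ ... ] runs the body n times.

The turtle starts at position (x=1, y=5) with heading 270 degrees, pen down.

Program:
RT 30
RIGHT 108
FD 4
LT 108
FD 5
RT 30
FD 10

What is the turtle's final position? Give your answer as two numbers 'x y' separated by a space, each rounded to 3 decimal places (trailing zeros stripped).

Executing turtle program step by step:
Start: pos=(1,5), heading=270, pen down
RT 30: heading 270 -> 240
RT 108: heading 240 -> 132
FD 4: (1,5) -> (-1.677,7.973) [heading=132, draw]
LT 108: heading 132 -> 240
FD 5: (-1.677,7.973) -> (-4.177,3.642) [heading=240, draw]
RT 30: heading 240 -> 210
FD 10: (-4.177,3.642) -> (-12.837,-1.358) [heading=210, draw]
Final: pos=(-12.837,-1.358), heading=210, 3 segment(s) drawn

Answer: -12.837 -1.358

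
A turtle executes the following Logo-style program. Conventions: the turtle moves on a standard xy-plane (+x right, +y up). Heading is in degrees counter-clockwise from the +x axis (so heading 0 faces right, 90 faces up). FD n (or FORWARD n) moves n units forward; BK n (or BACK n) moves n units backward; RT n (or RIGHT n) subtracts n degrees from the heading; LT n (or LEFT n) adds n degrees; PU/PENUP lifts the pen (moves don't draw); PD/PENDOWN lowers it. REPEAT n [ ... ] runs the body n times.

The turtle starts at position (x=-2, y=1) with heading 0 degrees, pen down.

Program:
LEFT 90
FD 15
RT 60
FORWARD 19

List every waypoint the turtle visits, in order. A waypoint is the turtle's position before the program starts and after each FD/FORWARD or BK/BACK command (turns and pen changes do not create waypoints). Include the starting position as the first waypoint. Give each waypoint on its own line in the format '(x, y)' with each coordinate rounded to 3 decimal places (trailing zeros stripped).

Executing turtle program step by step:
Start: pos=(-2,1), heading=0, pen down
LT 90: heading 0 -> 90
FD 15: (-2,1) -> (-2,16) [heading=90, draw]
RT 60: heading 90 -> 30
FD 19: (-2,16) -> (14.454,25.5) [heading=30, draw]
Final: pos=(14.454,25.5), heading=30, 2 segment(s) drawn
Waypoints (3 total):
(-2, 1)
(-2, 16)
(14.454, 25.5)

Answer: (-2, 1)
(-2, 16)
(14.454, 25.5)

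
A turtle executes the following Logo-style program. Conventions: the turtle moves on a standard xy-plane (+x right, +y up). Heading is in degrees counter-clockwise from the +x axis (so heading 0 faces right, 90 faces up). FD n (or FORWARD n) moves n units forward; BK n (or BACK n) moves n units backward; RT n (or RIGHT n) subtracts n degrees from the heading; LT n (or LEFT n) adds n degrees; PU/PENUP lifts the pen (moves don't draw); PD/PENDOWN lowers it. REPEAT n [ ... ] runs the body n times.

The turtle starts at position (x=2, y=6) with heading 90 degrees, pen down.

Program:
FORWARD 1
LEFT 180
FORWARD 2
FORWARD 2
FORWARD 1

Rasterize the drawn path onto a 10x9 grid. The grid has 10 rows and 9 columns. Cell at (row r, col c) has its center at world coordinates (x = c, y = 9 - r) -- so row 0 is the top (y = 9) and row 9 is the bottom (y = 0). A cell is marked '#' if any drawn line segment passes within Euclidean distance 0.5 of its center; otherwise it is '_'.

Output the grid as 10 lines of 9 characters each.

Segment 0: (2,6) -> (2,7)
Segment 1: (2,7) -> (2,5)
Segment 2: (2,5) -> (2,3)
Segment 3: (2,3) -> (2,2)

Answer: _________
_________
__#______
__#______
__#______
__#______
__#______
__#______
_________
_________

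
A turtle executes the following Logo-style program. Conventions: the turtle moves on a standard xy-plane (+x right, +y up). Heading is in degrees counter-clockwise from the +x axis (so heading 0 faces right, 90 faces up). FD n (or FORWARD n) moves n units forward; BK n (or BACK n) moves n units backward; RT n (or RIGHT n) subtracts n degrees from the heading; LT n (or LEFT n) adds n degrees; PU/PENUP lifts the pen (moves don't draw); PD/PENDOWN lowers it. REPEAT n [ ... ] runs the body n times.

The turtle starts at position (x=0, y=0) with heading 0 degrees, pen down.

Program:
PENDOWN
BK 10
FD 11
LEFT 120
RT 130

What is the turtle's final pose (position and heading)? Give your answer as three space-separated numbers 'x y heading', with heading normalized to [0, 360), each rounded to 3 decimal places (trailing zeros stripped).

Answer: 1 0 350

Derivation:
Executing turtle program step by step:
Start: pos=(0,0), heading=0, pen down
PD: pen down
BK 10: (0,0) -> (-10,0) [heading=0, draw]
FD 11: (-10,0) -> (1,0) [heading=0, draw]
LT 120: heading 0 -> 120
RT 130: heading 120 -> 350
Final: pos=(1,0), heading=350, 2 segment(s) drawn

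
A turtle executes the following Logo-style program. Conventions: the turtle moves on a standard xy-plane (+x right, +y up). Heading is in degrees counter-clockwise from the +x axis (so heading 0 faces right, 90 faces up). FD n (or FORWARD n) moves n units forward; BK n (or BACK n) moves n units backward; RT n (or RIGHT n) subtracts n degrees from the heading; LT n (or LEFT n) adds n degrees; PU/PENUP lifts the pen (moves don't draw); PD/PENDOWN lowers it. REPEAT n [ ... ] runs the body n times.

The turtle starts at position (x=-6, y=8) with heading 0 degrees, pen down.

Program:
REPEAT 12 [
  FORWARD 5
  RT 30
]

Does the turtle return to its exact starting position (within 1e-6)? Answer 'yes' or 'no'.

Answer: yes

Derivation:
Executing turtle program step by step:
Start: pos=(-6,8), heading=0, pen down
REPEAT 12 [
  -- iteration 1/12 --
  FD 5: (-6,8) -> (-1,8) [heading=0, draw]
  RT 30: heading 0 -> 330
  -- iteration 2/12 --
  FD 5: (-1,8) -> (3.33,5.5) [heading=330, draw]
  RT 30: heading 330 -> 300
  -- iteration 3/12 --
  FD 5: (3.33,5.5) -> (5.83,1.17) [heading=300, draw]
  RT 30: heading 300 -> 270
  -- iteration 4/12 --
  FD 5: (5.83,1.17) -> (5.83,-3.83) [heading=270, draw]
  RT 30: heading 270 -> 240
  -- iteration 5/12 --
  FD 5: (5.83,-3.83) -> (3.33,-8.16) [heading=240, draw]
  RT 30: heading 240 -> 210
  -- iteration 6/12 --
  FD 5: (3.33,-8.16) -> (-1,-10.66) [heading=210, draw]
  RT 30: heading 210 -> 180
  -- iteration 7/12 --
  FD 5: (-1,-10.66) -> (-6,-10.66) [heading=180, draw]
  RT 30: heading 180 -> 150
  -- iteration 8/12 --
  FD 5: (-6,-10.66) -> (-10.33,-8.16) [heading=150, draw]
  RT 30: heading 150 -> 120
  -- iteration 9/12 --
  FD 5: (-10.33,-8.16) -> (-12.83,-3.83) [heading=120, draw]
  RT 30: heading 120 -> 90
  -- iteration 10/12 --
  FD 5: (-12.83,-3.83) -> (-12.83,1.17) [heading=90, draw]
  RT 30: heading 90 -> 60
  -- iteration 11/12 --
  FD 5: (-12.83,1.17) -> (-10.33,5.5) [heading=60, draw]
  RT 30: heading 60 -> 30
  -- iteration 12/12 --
  FD 5: (-10.33,5.5) -> (-6,8) [heading=30, draw]
  RT 30: heading 30 -> 0
]
Final: pos=(-6,8), heading=0, 12 segment(s) drawn

Start position: (-6, 8)
Final position: (-6, 8)
Distance = 0; < 1e-6 -> CLOSED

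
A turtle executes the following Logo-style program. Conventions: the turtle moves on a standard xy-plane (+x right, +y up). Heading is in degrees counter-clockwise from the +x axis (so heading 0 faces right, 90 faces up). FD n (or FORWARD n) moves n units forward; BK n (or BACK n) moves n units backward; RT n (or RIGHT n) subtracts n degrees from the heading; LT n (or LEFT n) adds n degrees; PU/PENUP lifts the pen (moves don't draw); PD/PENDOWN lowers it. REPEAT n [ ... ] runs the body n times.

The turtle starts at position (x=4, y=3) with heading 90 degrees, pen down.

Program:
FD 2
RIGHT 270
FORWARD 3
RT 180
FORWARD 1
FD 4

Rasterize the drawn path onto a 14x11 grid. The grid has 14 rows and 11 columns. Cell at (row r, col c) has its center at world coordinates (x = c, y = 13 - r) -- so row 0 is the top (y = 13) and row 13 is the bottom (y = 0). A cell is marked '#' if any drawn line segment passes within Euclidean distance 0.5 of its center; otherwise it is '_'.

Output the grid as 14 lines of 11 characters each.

Answer: ___________
___________
___________
___________
___________
___________
___________
___________
_######____
____#______
____#______
___________
___________
___________

Derivation:
Segment 0: (4,3) -> (4,5)
Segment 1: (4,5) -> (1,5)
Segment 2: (1,5) -> (2,5)
Segment 3: (2,5) -> (6,5)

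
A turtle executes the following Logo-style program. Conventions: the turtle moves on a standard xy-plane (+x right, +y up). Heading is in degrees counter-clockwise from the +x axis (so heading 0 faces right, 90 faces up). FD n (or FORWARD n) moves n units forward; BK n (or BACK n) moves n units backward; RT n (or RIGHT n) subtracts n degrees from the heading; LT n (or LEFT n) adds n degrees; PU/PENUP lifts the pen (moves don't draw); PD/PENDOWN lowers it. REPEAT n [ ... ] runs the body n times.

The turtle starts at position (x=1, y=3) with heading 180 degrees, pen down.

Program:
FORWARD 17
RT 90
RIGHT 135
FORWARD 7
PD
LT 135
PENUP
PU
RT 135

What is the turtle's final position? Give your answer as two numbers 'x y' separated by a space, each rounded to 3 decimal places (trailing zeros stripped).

Answer: -11.05 -1.95

Derivation:
Executing turtle program step by step:
Start: pos=(1,3), heading=180, pen down
FD 17: (1,3) -> (-16,3) [heading=180, draw]
RT 90: heading 180 -> 90
RT 135: heading 90 -> 315
FD 7: (-16,3) -> (-11.05,-1.95) [heading=315, draw]
PD: pen down
LT 135: heading 315 -> 90
PU: pen up
PU: pen up
RT 135: heading 90 -> 315
Final: pos=(-11.05,-1.95), heading=315, 2 segment(s) drawn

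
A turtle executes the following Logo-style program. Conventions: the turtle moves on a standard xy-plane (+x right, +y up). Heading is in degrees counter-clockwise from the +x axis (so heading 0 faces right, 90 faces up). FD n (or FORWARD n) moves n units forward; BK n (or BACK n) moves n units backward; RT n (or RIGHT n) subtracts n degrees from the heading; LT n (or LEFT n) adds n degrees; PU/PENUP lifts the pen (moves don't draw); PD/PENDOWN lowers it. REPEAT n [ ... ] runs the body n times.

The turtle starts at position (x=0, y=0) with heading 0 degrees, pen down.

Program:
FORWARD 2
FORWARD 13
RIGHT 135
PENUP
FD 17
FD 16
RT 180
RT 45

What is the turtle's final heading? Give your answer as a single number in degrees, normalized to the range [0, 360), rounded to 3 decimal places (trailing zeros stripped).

Answer: 0

Derivation:
Executing turtle program step by step:
Start: pos=(0,0), heading=0, pen down
FD 2: (0,0) -> (2,0) [heading=0, draw]
FD 13: (2,0) -> (15,0) [heading=0, draw]
RT 135: heading 0 -> 225
PU: pen up
FD 17: (15,0) -> (2.979,-12.021) [heading=225, move]
FD 16: (2.979,-12.021) -> (-8.335,-23.335) [heading=225, move]
RT 180: heading 225 -> 45
RT 45: heading 45 -> 0
Final: pos=(-8.335,-23.335), heading=0, 2 segment(s) drawn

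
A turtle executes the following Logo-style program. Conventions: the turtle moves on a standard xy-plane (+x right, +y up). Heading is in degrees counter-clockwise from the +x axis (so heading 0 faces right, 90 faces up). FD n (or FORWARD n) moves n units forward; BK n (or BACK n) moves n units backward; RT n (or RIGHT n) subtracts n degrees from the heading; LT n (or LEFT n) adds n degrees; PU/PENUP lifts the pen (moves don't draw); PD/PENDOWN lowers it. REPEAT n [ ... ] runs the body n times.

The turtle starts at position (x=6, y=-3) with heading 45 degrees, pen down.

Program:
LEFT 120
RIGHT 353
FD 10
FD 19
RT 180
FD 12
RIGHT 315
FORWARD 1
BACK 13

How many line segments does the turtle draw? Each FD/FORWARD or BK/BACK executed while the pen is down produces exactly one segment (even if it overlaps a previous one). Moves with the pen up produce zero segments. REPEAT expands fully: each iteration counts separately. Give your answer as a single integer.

Executing turtle program step by step:
Start: pos=(6,-3), heading=45, pen down
LT 120: heading 45 -> 165
RT 353: heading 165 -> 172
FD 10: (6,-3) -> (-3.903,-1.608) [heading=172, draw]
FD 19: (-3.903,-1.608) -> (-22.718,1.036) [heading=172, draw]
RT 180: heading 172 -> 352
FD 12: (-22.718,1.036) -> (-10.835,-0.634) [heading=352, draw]
RT 315: heading 352 -> 37
FD 1: (-10.835,-0.634) -> (-10.036,-0.032) [heading=37, draw]
BK 13: (-10.036,-0.032) -> (-20.418,-7.856) [heading=37, draw]
Final: pos=(-20.418,-7.856), heading=37, 5 segment(s) drawn
Segments drawn: 5

Answer: 5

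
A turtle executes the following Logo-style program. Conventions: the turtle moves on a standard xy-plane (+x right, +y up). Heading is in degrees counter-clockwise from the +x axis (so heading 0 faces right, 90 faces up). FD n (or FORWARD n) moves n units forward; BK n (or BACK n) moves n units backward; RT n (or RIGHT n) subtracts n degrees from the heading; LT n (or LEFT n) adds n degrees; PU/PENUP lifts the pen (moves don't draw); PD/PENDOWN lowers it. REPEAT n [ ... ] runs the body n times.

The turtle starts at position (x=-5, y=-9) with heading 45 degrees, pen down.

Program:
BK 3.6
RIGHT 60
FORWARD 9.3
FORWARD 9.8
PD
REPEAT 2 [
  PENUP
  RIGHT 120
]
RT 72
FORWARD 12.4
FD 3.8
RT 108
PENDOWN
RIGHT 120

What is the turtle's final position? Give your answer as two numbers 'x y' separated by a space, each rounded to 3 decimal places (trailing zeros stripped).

Answer: 24.49 -7.666

Derivation:
Executing turtle program step by step:
Start: pos=(-5,-9), heading=45, pen down
BK 3.6: (-5,-9) -> (-7.546,-11.546) [heading=45, draw]
RT 60: heading 45 -> 345
FD 9.3: (-7.546,-11.546) -> (1.438,-13.953) [heading=345, draw]
FD 9.8: (1.438,-13.953) -> (10.904,-16.489) [heading=345, draw]
PD: pen down
REPEAT 2 [
  -- iteration 1/2 --
  PU: pen up
  RT 120: heading 345 -> 225
  -- iteration 2/2 --
  PU: pen up
  RT 120: heading 225 -> 105
]
RT 72: heading 105 -> 33
FD 12.4: (10.904,-16.489) -> (21.303,-9.736) [heading=33, move]
FD 3.8: (21.303,-9.736) -> (24.49,-7.666) [heading=33, move]
RT 108: heading 33 -> 285
PD: pen down
RT 120: heading 285 -> 165
Final: pos=(24.49,-7.666), heading=165, 3 segment(s) drawn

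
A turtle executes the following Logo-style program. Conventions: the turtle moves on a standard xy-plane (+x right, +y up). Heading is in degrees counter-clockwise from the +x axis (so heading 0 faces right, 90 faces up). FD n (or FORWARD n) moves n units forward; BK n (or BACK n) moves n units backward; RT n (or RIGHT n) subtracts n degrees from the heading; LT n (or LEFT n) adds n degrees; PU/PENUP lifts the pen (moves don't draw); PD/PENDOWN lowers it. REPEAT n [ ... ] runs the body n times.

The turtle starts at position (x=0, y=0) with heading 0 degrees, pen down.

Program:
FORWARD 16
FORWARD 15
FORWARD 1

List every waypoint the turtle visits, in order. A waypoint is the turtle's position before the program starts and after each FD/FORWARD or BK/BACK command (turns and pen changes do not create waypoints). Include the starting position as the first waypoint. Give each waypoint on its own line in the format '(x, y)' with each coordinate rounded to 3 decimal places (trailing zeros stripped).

Answer: (0, 0)
(16, 0)
(31, 0)
(32, 0)

Derivation:
Executing turtle program step by step:
Start: pos=(0,0), heading=0, pen down
FD 16: (0,0) -> (16,0) [heading=0, draw]
FD 15: (16,0) -> (31,0) [heading=0, draw]
FD 1: (31,0) -> (32,0) [heading=0, draw]
Final: pos=(32,0), heading=0, 3 segment(s) drawn
Waypoints (4 total):
(0, 0)
(16, 0)
(31, 0)
(32, 0)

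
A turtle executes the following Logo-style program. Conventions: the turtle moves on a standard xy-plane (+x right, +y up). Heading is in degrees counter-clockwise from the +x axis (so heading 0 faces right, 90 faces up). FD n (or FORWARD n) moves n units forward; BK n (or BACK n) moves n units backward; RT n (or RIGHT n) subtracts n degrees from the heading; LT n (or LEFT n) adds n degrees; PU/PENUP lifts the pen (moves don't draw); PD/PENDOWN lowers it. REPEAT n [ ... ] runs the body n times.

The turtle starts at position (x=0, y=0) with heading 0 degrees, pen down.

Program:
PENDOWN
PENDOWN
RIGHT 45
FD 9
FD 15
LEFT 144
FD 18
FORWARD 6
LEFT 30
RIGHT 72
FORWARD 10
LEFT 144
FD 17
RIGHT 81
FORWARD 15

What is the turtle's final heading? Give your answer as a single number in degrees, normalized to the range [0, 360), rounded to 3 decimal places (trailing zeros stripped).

Answer: 120

Derivation:
Executing turtle program step by step:
Start: pos=(0,0), heading=0, pen down
PD: pen down
PD: pen down
RT 45: heading 0 -> 315
FD 9: (0,0) -> (6.364,-6.364) [heading=315, draw]
FD 15: (6.364,-6.364) -> (16.971,-16.971) [heading=315, draw]
LT 144: heading 315 -> 99
FD 18: (16.971,-16.971) -> (14.155,0.808) [heading=99, draw]
FD 6: (14.155,0.808) -> (13.216,6.734) [heading=99, draw]
LT 30: heading 99 -> 129
RT 72: heading 129 -> 57
FD 10: (13.216,6.734) -> (18.663,15.121) [heading=57, draw]
LT 144: heading 57 -> 201
FD 17: (18.663,15.121) -> (2.792,9.028) [heading=201, draw]
RT 81: heading 201 -> 120
FD 15: (2.792,9.028) -> (-4.708,22.019) [heading=120, draw]
Final: pos=(-4.708,22.019), heading=120, 7 segment(s) drawn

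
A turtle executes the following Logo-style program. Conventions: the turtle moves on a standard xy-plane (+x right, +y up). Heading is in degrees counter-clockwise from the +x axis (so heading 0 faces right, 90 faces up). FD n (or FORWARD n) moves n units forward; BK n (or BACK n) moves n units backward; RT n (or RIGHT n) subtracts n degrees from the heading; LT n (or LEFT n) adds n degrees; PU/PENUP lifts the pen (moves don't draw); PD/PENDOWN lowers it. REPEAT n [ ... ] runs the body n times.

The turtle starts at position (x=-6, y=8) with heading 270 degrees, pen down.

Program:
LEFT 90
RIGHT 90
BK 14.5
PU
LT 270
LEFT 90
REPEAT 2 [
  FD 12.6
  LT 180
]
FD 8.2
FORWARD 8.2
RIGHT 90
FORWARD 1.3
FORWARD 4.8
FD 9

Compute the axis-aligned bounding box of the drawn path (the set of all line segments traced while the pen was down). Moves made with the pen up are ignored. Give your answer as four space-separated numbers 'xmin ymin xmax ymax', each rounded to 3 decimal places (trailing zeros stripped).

Executing turtle program step by step:
Start: pos=(-6,8), heading=270, pen down
LT 90: heading 270 -> 0
RT 90: heading 0 -> 270
BK 14.5: (-6,8) -> (-6,22.5) [heading=270, draw]
PU: pen up
LT 270: heading 270 -> 180
LT 90: heading 180 -> 270
REPEAT 2 [
  -- iteration 1/2 --
  FD 12.6: (-6,22.5) -> (-6,9.9) [heading=270, move]
  LT 180: heading 270 -> 90
  -- iteration 2/2 --
  FD 12.6: (-6,9.9) -> (-6,22.5) [heading=90, move]
  LT 180: heading 90 -> 270
]
FD 8.2: (-6,22.5) -> (-6,14.3) [heading=270, move]
FD 8.2: (-6,14.3) -> (-6,6.1) [heading=270, move]
RT 90: heading 270 -> 180
FD 1.3: (-6,6.1) -> (-7.3,6.1) [heading=180, move]
FD 4.8: (-7.3,6.1) -> (-12.1,6.1) [heading=180, move]
FD 9: (-12.1,6.1) -> (-21.1,6.1) [heading=180, move]
Final: pos=(-21.1,6.1), heading=180, 1 segment(s) drawn

Segment endpoints: x in {-6, -6}, y in {8, 22.5}
xmin=-6, ymin=8, xmax=-6, ymax=22.5

Answer: -6 8 -6 22.5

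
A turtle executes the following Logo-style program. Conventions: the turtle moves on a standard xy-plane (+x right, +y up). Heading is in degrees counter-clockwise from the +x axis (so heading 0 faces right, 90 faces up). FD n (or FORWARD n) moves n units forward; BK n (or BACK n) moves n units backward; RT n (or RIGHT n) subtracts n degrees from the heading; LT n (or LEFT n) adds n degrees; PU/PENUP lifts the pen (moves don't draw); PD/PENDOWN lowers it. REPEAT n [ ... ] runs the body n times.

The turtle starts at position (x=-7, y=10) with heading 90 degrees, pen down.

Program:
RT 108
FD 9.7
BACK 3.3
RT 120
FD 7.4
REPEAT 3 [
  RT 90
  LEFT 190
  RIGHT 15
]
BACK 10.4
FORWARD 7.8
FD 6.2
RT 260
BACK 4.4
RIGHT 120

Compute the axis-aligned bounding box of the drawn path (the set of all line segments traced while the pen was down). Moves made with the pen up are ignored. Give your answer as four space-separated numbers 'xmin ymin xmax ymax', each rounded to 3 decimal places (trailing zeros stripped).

Answer: -8.047 -6.196 2.225 10

Derivation:
Executing turtle program step by step:
Start: pos=(-7,10), heading=90, pen down
RT 108: heading 90 -> 342
FD 9.7: (-7,10) -> (2.225,7.003) [heading=342, draw]
BK 3.3: (2.225,7.003) -> (-0.913,8.022) [heading=342, draw]
RT 120: heading 342 -> 222
FD 7.4: (-0.913,8.022) -> (-6.413,3.071) [heading=222, draw]
REPEAT 3 [
  -- iteration 1/3 --
  RT 90: heading 222 -> 132
  LT 190: heading 132 -> 322
  RT 15: heading 322 -> 307
  -- iteration 2/3 --
  RT 90: heading 307 -> 217
  LT 190: heading 217 -> 47
  RT 15: heading 47 -> 32
  -- iteration 3/3 --
  RT 90: heading 32 -> 302
  LT 190: heading 302 -> 132
  RT 15: heading 132 -> 117
]
BK 10.4: (-6.413,3.071) -> (-1.691,-6.196) [heading=117, draw]
FD 7.8: (-1.691,-6.196) -> (-5.232,0.754) [heading=117, draw]
FD 6.2: (-5.232,0.754) -> (-8.047,6.278) [heading=117, draw]
RT 260: heading 117 -> 217
BK 4.4: (-8.047,6.278) -> (-4.533,8.926) [heading=217, draw]
RT 120: heading 217 -> 97
Final: pos=(-4.533,8.926), heading=97, 7 segment(s) drawn

Segment endpoints: x in {-8.047, -7, -6.413, -5.232, -4.533, -1.691, -0.913, 2.225}, y in {-6.196, 0.754, 3.071, 6.278, 7.003, 8.022, 8.926, 10}
xmin=-8.047, ymin=-6.196, xmax=2.225, ymax=10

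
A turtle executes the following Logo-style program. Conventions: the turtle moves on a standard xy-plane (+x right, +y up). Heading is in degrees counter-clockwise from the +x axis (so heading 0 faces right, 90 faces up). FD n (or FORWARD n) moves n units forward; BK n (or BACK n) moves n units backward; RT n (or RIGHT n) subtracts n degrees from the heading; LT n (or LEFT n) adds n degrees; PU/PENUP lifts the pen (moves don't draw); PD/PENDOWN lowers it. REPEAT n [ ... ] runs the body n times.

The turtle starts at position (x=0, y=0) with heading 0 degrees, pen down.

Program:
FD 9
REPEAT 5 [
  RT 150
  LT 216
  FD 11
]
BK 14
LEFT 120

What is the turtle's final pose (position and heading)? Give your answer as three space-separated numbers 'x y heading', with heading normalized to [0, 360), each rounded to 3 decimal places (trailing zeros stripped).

Executing turtle program step by step:
Start: pos=(0,0), heading=0, pen down
FD 9: (0,0) -> (9,0) [heading=0, draw]
REPEAT 5 [
  -- iteration 1/5 --
  RT 150: heading 0 -> 210
  LT 216: heading 210 -> 66
  FD 11: (9,0) -> (13.474,10.049) [heading=66, draw]
  -- iteration 2/5 --
  RT 150: heading 66 -> 276
  LT 216: heading 276 -> 132
  FD 11: (13.474,10.049) -> (6.114,18.224) [heading=132, draw]
  -- iteration 3/5 --
  RT 150: heading 132 -> 342
  LT 216: heading 342 -> 198
  FD 11: (6.114,18.224) -> (-4.348,14.824) [heading=198, draw]
  -- iteration 4/5 --
  RT 150: heading 198 -> 48
  LT 216: heading 48 -> 264
  FD 11: (-4.348,14.824) -> (-5.498,3.885) [heading=264, draw]
  -- iteration 5/5 --
  RT 150: heading 264 -> 114
  LT 216: heading 114 -> 330
  FD 11: (-5.498,3.885) -> (4.029,-1.615) [heading=330, draw]
]
BK 14: (4.029,-1.615) -> (-8.096,5.385) [heading=330, draw]
LT 120: heading 330 -> 90
Final: pos=(-8.096,5.385), heading=90, 7 segment(s) drawn

Answer: -8.096 5.385 90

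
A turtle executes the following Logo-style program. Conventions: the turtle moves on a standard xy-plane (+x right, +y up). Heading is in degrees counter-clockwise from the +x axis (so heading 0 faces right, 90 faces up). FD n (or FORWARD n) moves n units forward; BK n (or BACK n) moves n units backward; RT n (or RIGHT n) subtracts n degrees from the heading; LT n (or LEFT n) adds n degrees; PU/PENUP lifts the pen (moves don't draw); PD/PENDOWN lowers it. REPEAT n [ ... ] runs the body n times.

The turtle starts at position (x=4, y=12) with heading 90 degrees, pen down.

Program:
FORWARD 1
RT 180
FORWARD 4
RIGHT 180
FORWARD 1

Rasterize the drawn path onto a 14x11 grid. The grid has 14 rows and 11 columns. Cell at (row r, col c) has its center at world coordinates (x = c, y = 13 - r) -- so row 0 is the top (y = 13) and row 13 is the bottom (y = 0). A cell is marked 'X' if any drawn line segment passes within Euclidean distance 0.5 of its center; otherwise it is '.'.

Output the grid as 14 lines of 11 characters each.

Answer: ....X......
....X......
....X......
....X......
....X......
...........
...........
...........
...........
...........
...........
...........
...........
...........

Derivation:
Segment 0: (4,12) -> (4,13)
Segment 1: (4,13) -> (4,9)
Segment 2: (4,9) -> (4,10)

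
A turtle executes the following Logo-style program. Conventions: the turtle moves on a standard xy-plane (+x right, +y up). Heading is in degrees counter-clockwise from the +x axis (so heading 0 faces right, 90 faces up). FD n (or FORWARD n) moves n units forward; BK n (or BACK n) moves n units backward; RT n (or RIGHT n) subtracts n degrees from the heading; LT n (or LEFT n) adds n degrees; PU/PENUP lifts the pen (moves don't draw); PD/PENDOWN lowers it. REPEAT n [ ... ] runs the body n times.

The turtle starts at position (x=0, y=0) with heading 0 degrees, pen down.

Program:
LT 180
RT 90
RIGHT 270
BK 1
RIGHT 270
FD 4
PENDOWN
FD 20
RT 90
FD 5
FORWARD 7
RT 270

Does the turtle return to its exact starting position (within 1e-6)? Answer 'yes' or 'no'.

Answer: no

Derivation:
Executing turtle program step by step:
Start: pos=(0,0), heading=0, pen down
LT 180: heading 0 -> 180
RT 90: heading 180 -> 90
RT 270: heading 90 -> 180
BK 1: (0,0) -> (1,0) [heading=180, draw]
RT 270: heading 180 -> 270
FD 4: (1,0) -> (1,-4) [heading=270, draw]
PD: pen down
FD 20: (1,-4) -> (1,-24) [heading=270, draw]
RT 90: heading 270 -> 180
FD 5: (1,-24) -> (-4,-24) [heading=180, draw]
FD 7: (-4,-24) -> (-11,-24) [heading=180, draw]
RT 270: heading 180 -> 270
Final: pos=(-11,-24), heading=270, 5 segment(s) drawn

Start position: (0, 0)
Final position: (-11, -24)
Distance = 26.401; >= 1e-6 -> NOT closed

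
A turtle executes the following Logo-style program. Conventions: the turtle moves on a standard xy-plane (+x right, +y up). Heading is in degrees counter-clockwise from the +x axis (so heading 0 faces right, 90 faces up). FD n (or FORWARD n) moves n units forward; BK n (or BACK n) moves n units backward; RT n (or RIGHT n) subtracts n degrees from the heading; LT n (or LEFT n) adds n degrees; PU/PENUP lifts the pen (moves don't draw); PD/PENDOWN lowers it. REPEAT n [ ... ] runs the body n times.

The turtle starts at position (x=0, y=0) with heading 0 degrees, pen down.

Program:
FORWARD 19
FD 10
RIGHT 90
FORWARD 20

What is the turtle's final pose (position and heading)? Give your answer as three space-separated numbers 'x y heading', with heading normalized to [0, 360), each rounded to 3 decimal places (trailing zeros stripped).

Answer: 29 -20 270

Derivation:
Executing turtle program step by step:
Start: pos=(0,0), heading=0, pen down
FD 19: (0,0) -> (19,0) [heading=0, draw]
FD 10: (19,0) -> (29,0) [heading=0, draw]
RT 90: heading 0 -> 270
FD 20: (29,0) -> (29,-20) [heading=270, draw]
Final: pos=(29,-20), heading=270, 3 segment(s) drawn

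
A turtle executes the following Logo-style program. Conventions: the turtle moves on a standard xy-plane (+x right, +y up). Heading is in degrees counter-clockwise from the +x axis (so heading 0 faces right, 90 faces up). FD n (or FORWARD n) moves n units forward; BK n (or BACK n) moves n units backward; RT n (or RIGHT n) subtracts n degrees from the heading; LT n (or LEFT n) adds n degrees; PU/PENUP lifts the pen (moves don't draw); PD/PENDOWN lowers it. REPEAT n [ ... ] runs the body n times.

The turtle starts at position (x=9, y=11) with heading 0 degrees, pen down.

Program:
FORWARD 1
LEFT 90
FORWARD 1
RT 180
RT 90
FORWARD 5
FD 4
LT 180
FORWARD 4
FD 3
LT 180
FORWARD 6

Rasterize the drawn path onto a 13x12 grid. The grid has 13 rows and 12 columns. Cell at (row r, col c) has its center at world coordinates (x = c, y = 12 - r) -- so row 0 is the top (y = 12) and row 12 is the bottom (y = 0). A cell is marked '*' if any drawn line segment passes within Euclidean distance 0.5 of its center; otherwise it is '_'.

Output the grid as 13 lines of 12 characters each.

Segment 0: (9,11) -> (10,11)
Segment 1: (10,11) -> (10,12)
Segment 2: (10,12) -> (5,12)
Segment 3: (5,12) -> (1,12)
Segment 4: (1,12) -> (5,12)
Segment 5: (5,12) -> (8,12)
Segment 6: (8,12) -> (2,12)

Answer: _**********_
_________**_
____________
____________
____________
____________
____________
____________
____________
____________
____________
____________
____________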